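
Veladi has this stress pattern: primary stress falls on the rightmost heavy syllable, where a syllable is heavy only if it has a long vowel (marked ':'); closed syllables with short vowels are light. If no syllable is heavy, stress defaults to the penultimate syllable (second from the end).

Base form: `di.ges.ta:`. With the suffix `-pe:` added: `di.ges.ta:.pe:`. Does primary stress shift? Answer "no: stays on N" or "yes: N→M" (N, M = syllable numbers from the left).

yes: 3→4

Base `di.ges.ta:` (3 syllables):
  Weights: 1 di L, 2 ges L, 3 ta: H.
  Heavy syllables in the domain: 3. The rightmost is syllable 3 (ta:).
  → primary stress on syllable 3.
Suffixed `di.ges.ta:.pe:` (4 syllables):
  Weights: 1 di L, 2 ges L, 3 ta: H, 4 pe: H.
  Heavy syllables in the domain: 3, 4. The rightmost is syllable 4 (pe:).
  → primary stress on syllable 4.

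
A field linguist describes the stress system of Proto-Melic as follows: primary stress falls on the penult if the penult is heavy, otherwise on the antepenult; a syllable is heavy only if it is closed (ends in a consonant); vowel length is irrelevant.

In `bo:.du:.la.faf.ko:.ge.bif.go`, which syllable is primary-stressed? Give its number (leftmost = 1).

Weights: 6 ge L, 7 bif H, 8 go L.
The penult (syllable 7, bif) is heavy, so it takes stress.
Primary stress: syllable 7 → bo:.du:.la.faf.ko:.ge.ˈbif.go.

7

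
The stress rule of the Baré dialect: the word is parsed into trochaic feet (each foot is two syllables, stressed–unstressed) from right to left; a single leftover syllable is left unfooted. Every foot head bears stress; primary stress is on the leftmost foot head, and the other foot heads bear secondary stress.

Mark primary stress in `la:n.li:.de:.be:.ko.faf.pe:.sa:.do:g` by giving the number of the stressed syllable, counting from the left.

2

Parse right to left into trochaic (ˈσσ) feet: la:n (ˈli:.de:) (ˈbe:.ko) (ˈfaf.pe:) (ˈsa:.do:g). Syllable 1 is left unfooted.
Foot heads (stressed positions): 2, 4, 6, 8.
End Rule Leftmost: primary stress on the leftmost head = syllable 2.
Primary stress: syllable 2 → la:n.ˈli:.de:.be:.ko.faf.pe:.sa:.do:g.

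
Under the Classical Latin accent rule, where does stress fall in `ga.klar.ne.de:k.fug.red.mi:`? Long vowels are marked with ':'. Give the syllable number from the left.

Classical Latin: stress the penult if heavy (long vowel or closed), else the antepenult.
Weights: 5 fug H, 6 red H, 7 mi: H.
The penult (syllable 6, red) is heavy, so it takes stress.
Stress on syllable 6: ga.klar.ne.de:k.fug.ˈred.mi:.

6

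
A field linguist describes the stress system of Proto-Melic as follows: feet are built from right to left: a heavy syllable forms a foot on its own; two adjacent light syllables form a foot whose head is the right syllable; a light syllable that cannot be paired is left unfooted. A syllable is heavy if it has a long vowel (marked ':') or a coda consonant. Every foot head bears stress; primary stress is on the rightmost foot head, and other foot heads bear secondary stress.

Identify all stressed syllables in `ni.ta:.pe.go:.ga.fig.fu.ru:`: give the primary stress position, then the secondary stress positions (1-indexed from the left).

Weights: 1 ni L, 2 ta: H, 3 pe L, 4 go: H, 5 ga L, 6 fig H, 7 fu L, 8 ru: H.
Parse right to left (heavy = foot alone; LL = one foot; stranded L unfooted): ni (ˈta:) pe (ˈgo:) ga (ˈfig) fu (ˈru:).
Foot heads: 2, 4, 6, 8.
Primary stress on the rightmost head = syllable 8.
Secondary stress on 2, 4, 6: ni.ˌta:.pe.ˌgo:.ga.ˌfig.fu.ˈru:.

primary 8, secondary 2, 4, 6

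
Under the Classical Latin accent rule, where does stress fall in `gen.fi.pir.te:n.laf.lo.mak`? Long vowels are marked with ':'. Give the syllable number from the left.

5

Classical Latin: stress the penult if heavy (long vowel or closed), else the antepenult.
Weights: 5 laf H, 6 lo L, 7 mak H.
The penult (syllable 6, lo) is light, so stress falls on the antepenult (syllable 5, laf).
Stress on syllable 5: gen.fi.pir.te:n.ˈlaf.lo.mak.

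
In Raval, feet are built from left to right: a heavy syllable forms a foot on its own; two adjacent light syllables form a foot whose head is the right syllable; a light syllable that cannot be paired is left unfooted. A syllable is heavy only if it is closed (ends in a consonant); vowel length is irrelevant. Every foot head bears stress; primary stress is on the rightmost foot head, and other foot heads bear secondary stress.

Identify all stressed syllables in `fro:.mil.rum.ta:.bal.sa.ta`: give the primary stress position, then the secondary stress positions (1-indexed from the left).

Weights: 1 fro: L, 2 mil H, 3 rum H, 4 ta: L, 5 bal H, 6 sa L, 7 ta L.
Parse left to right (heavy = foot alone; LL = one foot; stranded L unfooted): fro: (ˈmil) (ˈrum) ta: (ˈbal) (sa.ˈta).
Foot heads: 2, 3, 5, 7.
Primary stress on the rightmost head = syllable 7.
Secondary stress on 2, 3, 5: fro:.ˌmil.ˌrum.ta:.ˌbal.sa.ˈta.

primary 7, secondary 2, 3, 5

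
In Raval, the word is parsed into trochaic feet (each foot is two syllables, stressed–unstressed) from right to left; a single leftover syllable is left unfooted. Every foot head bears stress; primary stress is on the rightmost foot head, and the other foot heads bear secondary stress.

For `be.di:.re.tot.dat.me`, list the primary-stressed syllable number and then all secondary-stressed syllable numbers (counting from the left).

Parse right to left into trochaic (ˈσσ) feet: (ˈbe.di:) (ˈre.tot) (ˈdat.me).
Foot heads (stressed positions): 1, 3, 5.
End Rule Rightmost: primary stress on the rightmost head = syllable 5.
Secondary stress on 1, 3: ˌbe.di:.ˌre.tot.ˈdat.me.

primary 5, secondary 1, 3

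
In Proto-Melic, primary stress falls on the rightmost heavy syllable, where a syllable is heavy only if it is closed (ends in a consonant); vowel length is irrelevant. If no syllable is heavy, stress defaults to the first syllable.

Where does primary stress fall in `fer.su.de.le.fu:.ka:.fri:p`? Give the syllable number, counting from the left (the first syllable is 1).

7

Weights: 1 fer H, 2 su L, 3 de L, 4 le L, 5 fu: L, 6 ka: L, 7 fri:p H.
Heavy syllables in the domain: 1, 7. The rightmost is syllable 7 (fri:p).
Primary stress: syllable 7 → fer.su.de.le.fu:.ka:.ˈfri:p.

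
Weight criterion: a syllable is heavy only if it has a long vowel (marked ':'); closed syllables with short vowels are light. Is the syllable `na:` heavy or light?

`na:`: long vowel, open (no coda). Long vowel → heavy.

heavy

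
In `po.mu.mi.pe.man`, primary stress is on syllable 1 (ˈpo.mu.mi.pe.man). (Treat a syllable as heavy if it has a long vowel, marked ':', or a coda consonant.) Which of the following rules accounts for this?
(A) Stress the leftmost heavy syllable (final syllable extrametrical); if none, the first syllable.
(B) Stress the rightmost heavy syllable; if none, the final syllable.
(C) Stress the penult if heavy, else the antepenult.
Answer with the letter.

Rule A → syllable 1 ✓.
Rule B → syllable 5 (observed: 1).
Rule C → syllable 3 (observed: 1).

A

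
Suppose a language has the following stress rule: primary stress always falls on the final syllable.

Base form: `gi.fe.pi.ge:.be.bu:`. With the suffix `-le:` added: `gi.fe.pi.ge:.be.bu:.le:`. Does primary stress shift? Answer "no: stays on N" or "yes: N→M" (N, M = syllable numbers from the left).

yes: 6→7

Base `gi.fe.pi.ge:.be.bu:` (6 syllables):
  The word has 6 syllables; the final syllable is syllable 6 (bu:).
  → primary stress on syllable 6.
Suffixed `gi.fe.pi.ge:.be.bu:.le:` (7 syllables):
  The word has 7 syllables; the final syllable is syllable 7 (le:).
  → primary stress on syllable 7.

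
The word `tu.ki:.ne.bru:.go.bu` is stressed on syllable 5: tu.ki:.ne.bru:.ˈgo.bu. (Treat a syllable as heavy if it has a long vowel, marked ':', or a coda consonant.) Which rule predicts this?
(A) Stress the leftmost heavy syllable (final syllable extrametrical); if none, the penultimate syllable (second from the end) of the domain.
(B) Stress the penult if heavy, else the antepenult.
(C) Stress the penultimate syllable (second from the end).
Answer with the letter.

Rule A → syllable 2 (observed: 5).
Rule B → syllable 4 (observed: 5).
Rule C → syllable 5 ✓.

C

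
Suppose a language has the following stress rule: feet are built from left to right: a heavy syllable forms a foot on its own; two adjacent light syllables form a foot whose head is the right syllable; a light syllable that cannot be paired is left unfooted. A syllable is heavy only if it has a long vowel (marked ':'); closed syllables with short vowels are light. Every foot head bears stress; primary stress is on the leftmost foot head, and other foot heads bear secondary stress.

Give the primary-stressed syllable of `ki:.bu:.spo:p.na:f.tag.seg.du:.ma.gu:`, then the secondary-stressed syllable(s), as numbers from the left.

Weights: 1 ki: H, 2 bu: H, 3 spo:p H, 4 na:f H, 5 tag L, 6 seg L, 7 du: H, 8 ma L, 9 gu: H.
Parse left to right (heavy = foot alone; LL = one foot; stranded L unfooted): (ˈki:) (ˈbu:) (ˈspo:p) (ˈna:f) (tag.ˈseg) (ˈdu:) ma (ˈgu:).
Foot heads: 1, 2, 3, 4, 6, 7, 9.
Primary stress on the leftmost head = syllable 1.
Secondary stress on 2, 3, 4, 6, 7, 9: ˈki:.ˌbu:.ˌspo:p.ˌna:f.tag.ˌseg.ˌdu:.ma.ˌgu:.

primary 1, secondary 2, 3, 4, 6, 7, 9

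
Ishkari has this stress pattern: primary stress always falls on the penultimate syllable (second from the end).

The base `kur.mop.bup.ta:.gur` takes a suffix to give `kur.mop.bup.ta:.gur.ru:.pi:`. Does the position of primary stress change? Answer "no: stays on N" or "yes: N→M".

Base `kur.mop.bup.ta:.gur` (5 syllables):
  The word has 5 syllables; the penultimate syllable (second from the end) is syllable 4 (ta:).
  → primary stress on syllable 4.
Suffixed `kur.mop.bup.ta:.gur.ru:.pi:` (7 syllables):
  The word has 7 syllables; the penultimate syllable (second from the end) is syllable 6 (ru:).
  → primary stress on syllable 6.

yes: 4→6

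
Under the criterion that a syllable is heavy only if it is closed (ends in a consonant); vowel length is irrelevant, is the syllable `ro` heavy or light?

`ro`: short vowel, open (no coda). Open (no coda) → light.

light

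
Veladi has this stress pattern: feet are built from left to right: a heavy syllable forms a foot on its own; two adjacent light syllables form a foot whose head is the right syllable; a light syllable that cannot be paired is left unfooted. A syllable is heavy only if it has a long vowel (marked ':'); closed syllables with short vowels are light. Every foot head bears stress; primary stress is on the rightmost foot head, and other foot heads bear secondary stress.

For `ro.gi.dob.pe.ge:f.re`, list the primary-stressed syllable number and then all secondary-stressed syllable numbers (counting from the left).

Weights: 1 ro L, 2 gi L, 3 dob L, 4 pe L, 5 ge:f H, 6 re L.
Parse left to right (heavy = foot alone; LL = one foot; stranded L unfooted): (ro.ˈgi) (dob.ˈpe) (ˈge:f) re.
Foot heads: 2, 4, 5.
Primary stress on the rightmost head = syllable 5.
Secondary stress on 2, 4: ro.ˌgi.dob.ˌpe.ˈge:f.re.

primary 5, secondary 2, 4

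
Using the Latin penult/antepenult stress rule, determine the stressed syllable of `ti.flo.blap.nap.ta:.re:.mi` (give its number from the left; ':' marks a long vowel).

6

Classical Latin: stress the penult if heavy (long vowel or closed), else the antepenult.
Weights: 5 ta: H, 6 re: H, 7 mi L.
The penult (syllable 6, re:) is heavy, so it takes stress.
Stress on syllable 6: ti.flo.blap.nap.ta:.ˈre:.mi.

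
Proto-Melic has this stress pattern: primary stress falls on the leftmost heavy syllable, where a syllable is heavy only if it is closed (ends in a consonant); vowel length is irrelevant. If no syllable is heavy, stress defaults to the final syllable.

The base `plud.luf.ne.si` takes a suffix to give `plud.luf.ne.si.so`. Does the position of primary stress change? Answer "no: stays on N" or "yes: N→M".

no: stays on 1

Base `plud.luf.ne.si` (4 syllables):
  Weights: 1 plud H, 2 luf H, 3 ne L, 4 si L.
  Heavy syllables in the domain: 1, 2. The leftmost is syllable 1 (plud).
  → primary stress on syllable 1.
Suffixed `plud.luf.ne.si.so` (5 syllables):
  Weights: 1 plud H, 2 luf H, 3 ne L, 4 si L, 5 so L.
  Heavy syllables in the domain: 1, 2. The leftmost is syllable 1 (plud).
  → primary stress on syllable 1.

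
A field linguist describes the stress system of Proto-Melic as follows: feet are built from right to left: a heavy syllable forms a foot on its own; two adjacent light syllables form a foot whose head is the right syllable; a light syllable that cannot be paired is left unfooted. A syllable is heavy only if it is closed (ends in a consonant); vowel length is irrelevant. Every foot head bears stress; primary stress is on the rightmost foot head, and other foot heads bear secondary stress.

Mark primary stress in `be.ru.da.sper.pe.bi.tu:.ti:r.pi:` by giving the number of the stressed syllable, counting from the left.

8

Weights: 1 be L, 2 ru L, 3 da L, 4 sper H, 5 pe L, 6 bi L, 7 tu: L, 8 ti:r H, 9 pi: L.
Parse right to left (heavy = foot alone; LL = one foot; stranded L unfooted): be (ru.ˈda) (ˈsper) pe (bi.ˈtu:) (ˈti:r) pi:.
Foot heads: 3, 4, 7, 8.
Primary stress on the rightmost head = syllable 8.
Primary stress: syllable 8 → be.ru.da.sper.pe.bi.tu:.ˈti:r.pi:.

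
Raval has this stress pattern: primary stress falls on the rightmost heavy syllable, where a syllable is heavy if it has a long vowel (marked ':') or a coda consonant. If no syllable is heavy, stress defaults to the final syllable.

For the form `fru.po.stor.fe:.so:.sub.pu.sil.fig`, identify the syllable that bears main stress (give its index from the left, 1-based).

Weights: 1 fru L, 2 po L, 3 stor H, 4 fe: H, 5 so: H, 6 sub H, 7 pu L, 8 sil H, 9 fig H.
Heavy syllables in the domain: 3, 4, 5, 6, 8, 9. The rightmost is syllable 9 (fig).
Primary stress: syllable 9 → fru.po.stor.fe:.so:.sub.pu.sil.ˈfig.

9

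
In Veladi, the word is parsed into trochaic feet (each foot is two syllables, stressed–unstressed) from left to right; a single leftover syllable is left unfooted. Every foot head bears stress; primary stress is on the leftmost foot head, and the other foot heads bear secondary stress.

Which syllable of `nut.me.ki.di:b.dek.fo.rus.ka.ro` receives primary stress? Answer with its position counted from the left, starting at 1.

1

Parse left to right into trochaic (ˈσσ) feet: (ˈnut.me) (ˈki.di:b) (ˈdek.fo) (ˈrus.ka) ro. Syllable 9 is left unfooted.
Foot heads (stressed positions): 1, 3, 5, 7.
End Rule Leftmost: primary stress on the leftmost head = syllable 1.
Primary stress: syllable 1 → ˈnut.me.ki.di:b.dek.fo.rus.ka.ro.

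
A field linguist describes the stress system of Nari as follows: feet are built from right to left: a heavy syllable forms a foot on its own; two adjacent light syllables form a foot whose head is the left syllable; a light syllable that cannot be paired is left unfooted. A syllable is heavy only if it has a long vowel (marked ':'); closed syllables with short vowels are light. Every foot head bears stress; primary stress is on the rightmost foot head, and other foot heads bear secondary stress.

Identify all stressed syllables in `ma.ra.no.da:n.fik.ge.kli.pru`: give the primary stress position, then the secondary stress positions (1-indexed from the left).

primary 7, secondary 2, 4, 5

Weights: 1 ma L, 2 ra L, 3 no L, 4 da:n H, 5 fik L, 6 ge L, 7 kli L, 8 pru L.
Parse right to left (heavy = foot alone; LL = one foot; stranded L unfooted): ma (ˈra.no) (ˈda:n) (ˈfik.ge) (ˈkli.pru).
Foot heads: 2, 4, 5, 7.
Primary stress on the rightmost head = syllable 7.
Secondary stress on 2, 4, 5: ma.ˌra.no.ˌda:n.ˌfik.ge.ˈkli.pru.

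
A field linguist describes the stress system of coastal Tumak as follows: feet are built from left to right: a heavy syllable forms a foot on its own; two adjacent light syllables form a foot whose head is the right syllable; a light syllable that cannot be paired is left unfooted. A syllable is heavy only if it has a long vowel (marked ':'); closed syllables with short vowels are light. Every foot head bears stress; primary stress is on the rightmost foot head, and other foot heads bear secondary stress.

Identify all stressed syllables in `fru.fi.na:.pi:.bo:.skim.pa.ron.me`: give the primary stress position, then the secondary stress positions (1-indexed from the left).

Weights: 1 fru L, 2 fi L, 3 na: H, 4 pi: H, 5 bo: H, 6 skim L, 7 pa L, 8 ron L, 9 me L.
Parse left to right (heavy = foot alone; LL = one foot; stranded L unfooted): (fru.ˈfi) (ˈna:) (ˈpi:) (ˈbo:) (skim.ˈpa) (ron.ˈme).
Foot heads: 2, 3, 4, 5, 7, 9.
Primary stress on the rightmost head = syllable 9.
Secondary stress on 2, 3, 4, 5, 7: fru.ˌfi.ˌna:.ˌpi:.ˌbo:.skim.ˌpa.ron.ˈme.

primary 9, secondary 2, 3, 4, 5, 7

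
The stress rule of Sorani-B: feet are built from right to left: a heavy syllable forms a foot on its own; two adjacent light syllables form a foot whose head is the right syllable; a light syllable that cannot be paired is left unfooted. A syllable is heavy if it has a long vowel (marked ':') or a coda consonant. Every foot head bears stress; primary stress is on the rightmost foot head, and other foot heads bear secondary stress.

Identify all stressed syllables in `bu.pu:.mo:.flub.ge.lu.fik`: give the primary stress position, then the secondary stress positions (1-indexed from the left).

primary 7, secondary 2, 3, 4, 6

Weights: 1 bu L, 2 pu: H, 3 mo: H, 4 flub H, 5 ge L, 6 lu L, 7 fik H.
Parse right to left (heavy = foot alone; LL = one foot; stranded L unfooted): bu (ˈpu:) (ˈmo:) (ˈflub) (ge.ˈlu) (ˈfik).
Foot heads: 2, 3, 4, 6, 7.
Primary stress on the rightmost head = syllable 7.
Secondary stress on 2, 3, 4, 6: bu.ˌpu:.ˌmo:.ˌflub.ge.ˌlu.ˈfik.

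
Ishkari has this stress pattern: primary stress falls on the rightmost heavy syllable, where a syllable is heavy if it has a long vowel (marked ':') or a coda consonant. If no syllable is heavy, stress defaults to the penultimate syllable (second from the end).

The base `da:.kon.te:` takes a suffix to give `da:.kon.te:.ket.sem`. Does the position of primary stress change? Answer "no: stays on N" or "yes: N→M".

yes: 3→5

Base `da:.kon.te:` (3 syllables):
  Weights: 1 da: H, 2 kon H, 3 te: H.
  Heavy syllables in the domain: 1, 2, 3. The rightmost is syllable 3 (te:).
  → primary stress on syllable 3.
Suffixed `da:.kon.te:.ket.sem` (5 syllables):
  Weights: 1 da: H, 2 kon H, 3 te: H, 4 ket H, 5 sem H.
  Heavy syllables in the domain: 1, 2, 3, 4, 5. The rightmost is syllable 5 (sem).
  → primary stress on syllable 5.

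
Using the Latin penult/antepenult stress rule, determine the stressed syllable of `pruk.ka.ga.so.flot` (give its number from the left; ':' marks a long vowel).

Classical Latin: stress the penult if heavy (long vowel or closed), else the antepenult.
Weights: 3 ga L, 4 so L, 5 flot H.
The penult (syllable 4, so) is light, so stress falls on the antepenult (syllable 3, ga).
Stress on syllable 3: pruk.ka.ˈga.so.flot.

3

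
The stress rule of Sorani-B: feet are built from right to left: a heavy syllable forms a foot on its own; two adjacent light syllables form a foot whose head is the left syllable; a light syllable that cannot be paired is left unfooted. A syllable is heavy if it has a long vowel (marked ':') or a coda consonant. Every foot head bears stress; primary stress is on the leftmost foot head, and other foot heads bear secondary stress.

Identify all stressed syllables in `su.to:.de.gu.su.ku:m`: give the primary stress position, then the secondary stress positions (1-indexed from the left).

Weights: 1 su L, 2 to: H, 3 de L, 4 gu L, 5 su L, 6 ku:m H.
Parse right to left (heavy = foot alone; LL = one foot; stranded L unfooted): su (ˈto:) de (ˈgu.su) (ˈku:m).
Foot heads: 2, 4, 6.
Primary stress on the leftmost head = syllable 2.
Secondary stress on 4, 6: su.ˈto:.de.ˌgu.su.ˌku:m.

primary 2, secondary 4, 6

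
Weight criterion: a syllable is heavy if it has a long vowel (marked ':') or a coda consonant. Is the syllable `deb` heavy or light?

`deb`: short vowel, closed (coda /b/). Closed → heavy.

heavy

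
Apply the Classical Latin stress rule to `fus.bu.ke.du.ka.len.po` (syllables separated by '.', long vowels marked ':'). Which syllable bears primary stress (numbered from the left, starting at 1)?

6

Classical Latin: stress the penult if heavy (long vowel or closed), else the antepenult.
Weights: 5 ka L, 6 len H, 7 po L.
The penult (syllable 6, len) is heavy, so it takes stress.
Stress on syllable 6: fus.bu.ke.du.ka.ˈlen.po.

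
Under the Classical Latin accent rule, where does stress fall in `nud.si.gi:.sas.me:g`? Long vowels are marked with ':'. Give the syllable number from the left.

4

Classical Latin: stress the penult if heavy (long vowel or closed), else the antepenult.
Weights: 3 gi: H, 4 sas H, 5 me:g H.
The penult (syllable 4, sas) is heavy, so it takes stress.
Stress on syllable 4: nud.si.gi:.ˈsas.me:g.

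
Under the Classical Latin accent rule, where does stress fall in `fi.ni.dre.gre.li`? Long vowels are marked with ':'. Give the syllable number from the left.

3

Classical Latin: stress the penult if heavy (long vowel or closed), else the antepenult.
Weights: 3 dre L, 4 gre L, 5 li L.
The penult (syllable 4, gre) is light, so stress falls on the antepenult (syllable 3, dre).
Stress on syllable 3: fi.ni.ˈdre.gre.li.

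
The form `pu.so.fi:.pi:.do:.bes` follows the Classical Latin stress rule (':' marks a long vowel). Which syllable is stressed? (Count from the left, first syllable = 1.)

5

Classical Latin: stress the penult if heavy (long vowel or closed), else the antepenult.
Weights: 4 pi: H, 5 do: H, 6 bes H.
The penult (syllable 5, do:) is heavy, so it takes stress.
Stress on syllable 5: pu.so.fi:.pi:.ˈdo:.bes.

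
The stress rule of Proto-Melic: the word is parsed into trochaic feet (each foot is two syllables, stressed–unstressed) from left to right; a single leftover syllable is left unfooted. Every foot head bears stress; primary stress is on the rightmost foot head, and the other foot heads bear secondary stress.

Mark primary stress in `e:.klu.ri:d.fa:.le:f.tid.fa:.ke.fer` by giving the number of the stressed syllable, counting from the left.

Parse left to right into trochaic (ˈσσ) feet: (ˈe:.klu) (ˈri:d.fa:) (ˈle:f.tid) (ˈfa:.ke) fer. Syllable 9 is left unfooted.
Foot heads (stressed positions): 1, 3, 5, 7.
End Rule Rightmost: primary stress on the rightmost head = syllable 7.
Primary stress: syllable 7 → e:.klu.ri:d.fa:.le:f.tid.ˈfa:.ke.fer.

7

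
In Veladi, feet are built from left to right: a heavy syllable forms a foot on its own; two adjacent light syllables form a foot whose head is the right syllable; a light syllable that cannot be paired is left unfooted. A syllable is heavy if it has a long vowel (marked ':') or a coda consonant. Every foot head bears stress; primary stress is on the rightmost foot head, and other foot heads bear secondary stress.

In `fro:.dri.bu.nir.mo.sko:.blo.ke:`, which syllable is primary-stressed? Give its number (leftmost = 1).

8

Weights: 1 fro: H, 2 dri L, 3 bu L, 4 nir H, 5 mo L, 6 sko: H, 7 blo L, 8 ke: H.
Parse left to right (heavy = foot alone; LL = one foot; stranded L unfooted): (ˈfro:) (dri.ˈbu) (ˈnir) mo (ˈsko:) blo (ˈke:).
Foot heads: 1, 3, 4, 6, 8.
Primary stress on the rightmost head = syllable 8.
Primary stress: syllable 8 → fro:.dri.bu.nir.mo.sko:.blo.ˈke:.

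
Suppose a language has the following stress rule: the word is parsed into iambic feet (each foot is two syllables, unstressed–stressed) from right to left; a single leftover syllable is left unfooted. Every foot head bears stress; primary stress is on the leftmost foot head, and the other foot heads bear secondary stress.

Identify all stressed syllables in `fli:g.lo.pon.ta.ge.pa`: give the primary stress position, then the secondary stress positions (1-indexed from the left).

primary 2, secondary 4, 6

Parse right to left into iambic (σˈσ) feet: (fli:g.ˈlo) (pon.ˈta) (ge.ˈpa).
Foot heads (stressed positions): 2, 4, 6.
End Rule Leftmost: primary stress on the leftmost head = syllable 2.
Secondary stress on 4, 6: fli:g.ˈlo.pon.ˌta.ge.ˌpa.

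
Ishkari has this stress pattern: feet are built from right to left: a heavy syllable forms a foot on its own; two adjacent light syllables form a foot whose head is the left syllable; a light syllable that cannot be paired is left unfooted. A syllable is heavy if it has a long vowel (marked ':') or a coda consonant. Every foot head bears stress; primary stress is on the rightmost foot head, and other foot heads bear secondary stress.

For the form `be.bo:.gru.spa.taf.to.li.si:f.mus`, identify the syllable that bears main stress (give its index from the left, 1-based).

9

Weights: 1 be L, 2 bo: H, 3 gru L, 4 spa L, 5 taf H, 6 to L, 7 li L, 8 si:f H, 9 mus H.
Parse right to left (heavy = foot alone; LL = one foot; stranded L unfooted): be (ˈbo:) (ˈgru.spa) (ˈtaf) (ˈto.li) (ˈsi:f) (ˈmus).
Foot heads: 2, 3, 5, 6, 8, 9.
Primary stress on the rightmost head = syllable 9.
Primary stress: syllable 9 → be.bo:.gru.spa.taf.to.li.si:f.ˈmus.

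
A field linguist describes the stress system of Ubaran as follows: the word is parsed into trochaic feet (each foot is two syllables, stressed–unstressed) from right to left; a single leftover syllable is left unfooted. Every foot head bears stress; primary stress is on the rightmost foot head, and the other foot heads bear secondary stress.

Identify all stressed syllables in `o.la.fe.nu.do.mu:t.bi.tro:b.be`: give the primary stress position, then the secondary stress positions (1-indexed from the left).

primary 8, secondary 2, 4, 6

Parse right to left into trochaic (ˈσσ) feet: o (ˈla.fe) (ˈnu.do) (ˈmu:t.bi) (ˈtro:b.be). Syllable 1 is left unfooted.
Foot heads (stressed positions): 2, 4, 6, 8.
End Rule Rightmost: primary stress on the rightmost head = syllable 8.
Secondary stress on 2, 4, 6: o.ˌla.fe.ˌnu.do.ˌmu:t.bi.ˈtro:b.be.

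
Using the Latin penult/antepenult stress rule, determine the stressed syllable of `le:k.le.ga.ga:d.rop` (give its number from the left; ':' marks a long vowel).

4

Classical Latin: stress the penult if heavy (long vowel or closed), else the antepenult.
Weights: 3 ga L, 4 ga:d H, 5 rop H.
The penult (syllable 4, ga:d) is heavy, so it takes stress.
Stress on syllable 4: le:k.le.ga.ˈga:d.rop.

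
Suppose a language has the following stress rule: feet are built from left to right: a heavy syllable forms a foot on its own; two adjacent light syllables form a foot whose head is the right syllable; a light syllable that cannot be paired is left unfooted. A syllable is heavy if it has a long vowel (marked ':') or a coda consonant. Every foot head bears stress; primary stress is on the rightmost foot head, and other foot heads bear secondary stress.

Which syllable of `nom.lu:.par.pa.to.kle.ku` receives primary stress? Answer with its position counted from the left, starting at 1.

Weights: 1 nom H, 2 lu: H, 3 par H, 4 pa L, 5 to L, 6 kle L, 7 ku L.
Parse left to right (heavy = foot alone; LL = one foot; stranded L unfooted): (ˈnom) (ˈlu:) (ˈpar) (pa.ˈto) (kle.ˈku).
Foot heads: 1, 2, 3, 5, 7.
Primary stress on the rightmost head = syllable 7.
Primary stress: syllable 7 → nom.lu:.par.pa.to.kle.ˈku.

7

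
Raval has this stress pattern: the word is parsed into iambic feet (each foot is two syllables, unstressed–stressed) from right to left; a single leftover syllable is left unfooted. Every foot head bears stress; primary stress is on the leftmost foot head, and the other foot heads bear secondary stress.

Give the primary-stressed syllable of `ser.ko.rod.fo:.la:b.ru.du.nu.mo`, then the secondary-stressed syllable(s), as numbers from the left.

primary 3, secondary 5, 7, 9

Parse right to left into iambic (σˈσ) feet: ser (ko.ˈrod) (fo:.ˈla:b) (ru.ˈdu) (nu.ˈmo). Syllable 1 is left unfooted.
Foot heads (stressed positions): 3, 5, 7, 9.
End Rule Leftmost: primary stress on the leftmost head = syllable 3.
Secondary stress on 5, 7, 9: ser.ko.ˈrod.fo:.ˌla:b.ru.ˌdu.nu.ˌmo.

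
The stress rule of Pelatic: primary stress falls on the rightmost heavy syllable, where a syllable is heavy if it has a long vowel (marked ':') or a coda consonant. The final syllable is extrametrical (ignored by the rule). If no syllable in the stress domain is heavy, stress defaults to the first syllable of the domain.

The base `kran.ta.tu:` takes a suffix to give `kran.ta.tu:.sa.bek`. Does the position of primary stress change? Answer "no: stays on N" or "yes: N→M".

yes: 1→3

Base `kran.ta.tu:` (3 syllables):
  The final syllable (3, tu:) is extrametrical; the stress domain is syllables 1–2.
  Weights: 1 kran H, 2 ta L.
  Heavy syllables in the domain: 1. The rightmost is syllable 1 (kran).
  → primary stress on syllable 1.
Suffixed `kran.ta.tu:.sa.bek` (5 syllables):
  The final syllable (5, bek) is extrametrical; the stress domain is syllables 1–4.
  Weights: 1 kran H, 2 ta L, 3 tu: H, 4 sa L.
  Heavy syllables in the domain: 1, 3. The rightmost is syllable 3 (tu:).
  → primary stress on syllable 3.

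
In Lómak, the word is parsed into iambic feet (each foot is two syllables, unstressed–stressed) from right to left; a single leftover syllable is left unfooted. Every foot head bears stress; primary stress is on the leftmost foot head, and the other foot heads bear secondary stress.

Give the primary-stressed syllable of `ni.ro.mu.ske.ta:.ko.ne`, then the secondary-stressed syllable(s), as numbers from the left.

primary 3, secondary 5, 7

Parse right to left into iambic (σˈσ) feet: ni (ro.ˈmu) (ske.ˈta:) (ko.ˈne). Syllable 1 is left unfooted.
Foot heads (stressed positions): 3, 5, 7.
End Rule Leftmost: primary stress on the leftmost head = syllable 3.
Secondary stress on 5, 7: ni.ro.ˈmu.ske.ˌta:.ko.ˌne.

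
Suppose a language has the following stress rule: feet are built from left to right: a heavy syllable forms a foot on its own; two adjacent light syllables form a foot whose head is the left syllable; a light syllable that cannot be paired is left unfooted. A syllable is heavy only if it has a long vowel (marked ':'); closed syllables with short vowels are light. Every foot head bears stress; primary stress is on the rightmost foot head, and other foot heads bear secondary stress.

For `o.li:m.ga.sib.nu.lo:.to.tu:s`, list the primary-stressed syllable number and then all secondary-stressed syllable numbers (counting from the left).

primary 8, secondary 2, 3, 6

Weights: 1 o L, 2 li:m H, 3 ga L, 4 sib L, 5 nu L, 6 lo: H, 7 to L, 8 tu:s H.
Parse left to right (heavy = foot alone; LL = one foot; stranded L unfooted): o (ˈli:m) (ˈga.sib) nu (ˈlo:) to (ˈtu:s).
Foot heads: 2, 3, 6, 8.
Primary stress on the rightmost head = syllable 8.
Secondary stress on 2, 3, 6: o.ˌli:m.ˌga.sib.nu.ˌlo:.to.ˈtu:s.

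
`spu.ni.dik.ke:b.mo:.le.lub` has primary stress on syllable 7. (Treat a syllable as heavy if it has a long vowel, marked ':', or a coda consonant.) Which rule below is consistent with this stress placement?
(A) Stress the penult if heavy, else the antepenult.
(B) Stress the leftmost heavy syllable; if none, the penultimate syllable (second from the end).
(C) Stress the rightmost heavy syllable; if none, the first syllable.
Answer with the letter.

C

Rule A → syllable 5 (observed: 7).
Rule B → syllable 3 (observed: 7).
Rule C → syllable 7 ✓.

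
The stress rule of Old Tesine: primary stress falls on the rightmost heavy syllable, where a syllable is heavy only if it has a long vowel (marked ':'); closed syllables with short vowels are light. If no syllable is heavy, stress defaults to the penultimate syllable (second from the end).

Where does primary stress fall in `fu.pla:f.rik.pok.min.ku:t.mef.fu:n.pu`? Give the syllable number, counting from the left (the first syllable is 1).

Weights: 1 fu L, 2 pla:f H, 3 rik L, 4 pok L, 5 min L, 6 ku:t H, 7 mef L, 8 fu:n H, 9 pu L.
Heavy syllables in the domain: 2, 6, 8. The rightmost is syllable 8 (fu:n).
Primary stress: syllable 8 → fu.pla:f.rik.pok.min.ku:t.mef.ˈfu:n.pu.

8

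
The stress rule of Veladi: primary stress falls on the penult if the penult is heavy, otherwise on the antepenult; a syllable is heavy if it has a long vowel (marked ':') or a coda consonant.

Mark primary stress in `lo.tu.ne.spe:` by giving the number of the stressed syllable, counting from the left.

Weights: 2 tu L, 3 ne L, 4 spe: H.
The penult (syllable 3, ne) is light, so stress falls on the antepenult (syllable 2, tu).
Primary stress: syllable 2 → lo.ˈtu.ne.spe:.

2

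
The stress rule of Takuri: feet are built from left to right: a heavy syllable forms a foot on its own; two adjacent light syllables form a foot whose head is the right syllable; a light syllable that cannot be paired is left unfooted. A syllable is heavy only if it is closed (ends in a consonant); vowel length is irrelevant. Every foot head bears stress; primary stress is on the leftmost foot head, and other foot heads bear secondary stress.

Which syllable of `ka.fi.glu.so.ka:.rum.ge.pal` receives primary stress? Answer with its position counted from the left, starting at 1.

Weights: 1 ka L, 2 fi L, 3 glu L, 4 so L, 5 ka: L, 6 rum H, 7 ge L, 8 pal H.
Parse left to right (heavy = foot alone; LL = one foot; stranded L unfooted): (ka.ˈfi) (glu.ˈso) ka: (ˈrum) ge (ˈpal).
Foot heads: 2, 4, 6, 8.
Primary stress on the leftmost head = syllable 2.
Primary stress: syllable 2 → ka.ˈfi.glu.so.ka:.rum.ge.pal.

2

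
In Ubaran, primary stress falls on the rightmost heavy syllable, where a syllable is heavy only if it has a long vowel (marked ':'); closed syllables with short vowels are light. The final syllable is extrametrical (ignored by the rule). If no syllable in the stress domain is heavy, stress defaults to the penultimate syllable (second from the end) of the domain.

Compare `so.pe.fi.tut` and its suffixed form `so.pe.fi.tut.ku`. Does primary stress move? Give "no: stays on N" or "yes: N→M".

yes: 2→3

Base `so.pe.fi.tut` (4 syllables):
  The final syllable (4, tut) is extrametrical; the stress domain is syllables 1–3.
  Weights: 1 so L, 2 pe L, 3 fi L.
  No heavy syllable in the domain; default to the penultimate syllable (second from the end) of the domain = syllable 2.
  → primary stress on syllable 2.
Suffixed `so.pe.fi.tut.ku` (5 syllables):
  The final syllable (5, ku) is extrametrical; the stress domain is syllables 1–4.
  Weights: 1 so L, 2 pe L, 3 fi L, 4 tut L.
  No heavy syllable in the domain; default to the penultimate syllable (second from the end) of the domain = syllable 3.
  → primary stress on syllable 3.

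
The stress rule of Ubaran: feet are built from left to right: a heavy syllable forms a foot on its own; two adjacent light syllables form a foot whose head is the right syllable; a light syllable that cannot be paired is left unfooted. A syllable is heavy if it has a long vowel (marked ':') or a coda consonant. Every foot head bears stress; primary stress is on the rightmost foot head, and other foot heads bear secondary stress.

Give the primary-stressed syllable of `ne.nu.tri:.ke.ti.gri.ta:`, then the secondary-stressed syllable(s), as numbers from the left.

primary 7, secondary 2, 3, 5

Weights: 1 ne L, 2 nu L, 3 tri: H, 4 ke L, 5 ti L, 6 gri L, 7 ta: H.
Parse left to right (heavy = foot alone; LL = one foot; stranded L unfooted): (ne.ˈnu) (ˈtri:) (ke.ˈti) gri (ˈta:).
Foot heads: 2, 3, 5, 7.
Primary stress on the rightmost head = syllable 7.
Secondary stress on 2, 3, 5: ne.ˌnu.ˌtri:.ke.ˌti.gri.ˈta:.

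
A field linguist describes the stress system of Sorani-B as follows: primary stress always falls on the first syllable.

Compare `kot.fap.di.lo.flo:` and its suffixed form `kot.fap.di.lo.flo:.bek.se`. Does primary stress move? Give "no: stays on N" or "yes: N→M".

Base `kot.fap.di.lo.flo:` (5 syllables):
  The word has 5 syllables; the first syllable is syllable 1 (kot).
  → primary stress on syllable 1.
Suffixed `kot.fap.di.lo.flo:.bek.se` (7 syllables):
  The word has 7 syllables; the first syllable is syllable 1 (kot).
  → primary stress on syllable 1.

no: stays on 1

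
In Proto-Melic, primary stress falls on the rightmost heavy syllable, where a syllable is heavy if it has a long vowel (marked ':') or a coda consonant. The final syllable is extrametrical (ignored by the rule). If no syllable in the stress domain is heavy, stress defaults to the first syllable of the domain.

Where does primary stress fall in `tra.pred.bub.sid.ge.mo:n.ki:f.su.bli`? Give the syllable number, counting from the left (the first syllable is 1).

7

The final syllable (9, bli) is extrametrical; the stress domain is syllables 1–8.
Weights: 1 tra L, 2 pred H, 3 bub H, 4 sid H, 5 ge L, 6 mo:n H, 7 ki:f H, 8 su L.
Heavy syllables in the domain: 2, 3, 4, 6, 7. The rightmost is syllable 7 (ki:f).
Primary stress: syllable 7 → tra.pred.bub.sid.ge.mo:n.ˈki:f.su.bli.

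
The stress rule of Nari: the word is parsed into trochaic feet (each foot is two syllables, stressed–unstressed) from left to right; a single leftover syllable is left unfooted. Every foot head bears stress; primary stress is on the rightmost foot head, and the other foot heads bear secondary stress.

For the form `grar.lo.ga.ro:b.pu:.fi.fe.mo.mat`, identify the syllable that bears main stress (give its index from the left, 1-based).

Parse left to right into trochaic (ˈσσ) feet: (ˈgrar.lo) (ˈga.ro:b) (ˈpu:.fi) (ˈfe.mo) mat. Syllable 9 is left unfooted.
Foot heads (stressed positions): 1, 3, 5, 7.
End Rule Rightmost: primary stress on the rightmost head = syllable 7.
Primary stress: syllable 7 → grar.lo.ga.ro:b.pu:.fi.ˈfe.mo.mat.

7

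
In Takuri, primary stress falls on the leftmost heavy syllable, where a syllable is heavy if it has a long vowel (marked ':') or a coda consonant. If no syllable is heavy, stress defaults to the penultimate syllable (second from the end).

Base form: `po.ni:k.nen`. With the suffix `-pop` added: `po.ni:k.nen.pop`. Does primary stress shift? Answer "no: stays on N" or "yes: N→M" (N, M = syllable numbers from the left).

Base `po.ni:k.nen` (3 syllables):
  Weights: 1 po L, 2 ni:k H, 3 nen H.
  Heavy syllables in the domain: 2, 3. The leftmost is syllable 2 (ni:k).
  → primary stress on syllable 2.
Suffixed `po.ni:k.nen.pop` (4 syllables):
  Weights: 1 po L, 2 ni:k H, 3 nen H, 4 pop H.
  Heavy syllables in the domain: 2, 3, 4. The leftmost is syllable 2 (ni:k).
  → primary stress on syllable 2.

no: stays on 2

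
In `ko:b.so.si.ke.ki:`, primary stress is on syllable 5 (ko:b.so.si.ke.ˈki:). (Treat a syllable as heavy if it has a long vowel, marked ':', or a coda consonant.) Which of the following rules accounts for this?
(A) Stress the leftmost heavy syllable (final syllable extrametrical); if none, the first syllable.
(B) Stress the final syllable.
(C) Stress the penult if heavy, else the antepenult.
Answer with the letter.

Rule A → syllable 1 (observed: 5).
Rule B → syllable 5 ✓.
Rule C → syllable 3 (observed: 5).

B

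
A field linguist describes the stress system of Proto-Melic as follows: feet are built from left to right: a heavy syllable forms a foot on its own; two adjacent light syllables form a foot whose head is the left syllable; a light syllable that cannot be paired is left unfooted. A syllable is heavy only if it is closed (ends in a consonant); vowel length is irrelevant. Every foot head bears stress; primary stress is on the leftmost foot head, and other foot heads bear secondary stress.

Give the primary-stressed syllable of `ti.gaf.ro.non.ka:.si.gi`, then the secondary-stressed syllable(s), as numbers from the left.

Weights: 1 ti L, 2 gaf H, 3 ro L, 4 non H, 5 ka: L, 6 si L, 7 gi L.
Parse left to right (heavy = foot alone; LL = one foot; stranded L unfooted): ti (ˈgaf) ro (ˈnon) (ˈka:.si) gi.
Foot heads: 2, 4, 5.
Primary stress on the leftmost head = syllable 2.
Secondary stress on 4, 5: ti.ˈgaf.ro.ˌnon.ˌka:.si.gi.

primary 2, secondary 4, 5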